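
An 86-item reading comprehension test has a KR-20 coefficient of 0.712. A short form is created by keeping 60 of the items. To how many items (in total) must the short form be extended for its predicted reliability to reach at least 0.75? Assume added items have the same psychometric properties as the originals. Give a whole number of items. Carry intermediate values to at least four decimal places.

First, r for the 60-item form: n = 60/86 = 0.6977, so r_60 = 0.6977·0.712/(1 + (0.6977 − 1)·0.712) = 0.6330
Length factor from the short form to reach 0.75: n' = 0.75(1 − 0.6330) / [0.6330(1 − 0.75)] ≈ 1.7393
Items = 1.7393 × 60 ≈ 104.36 → 105

105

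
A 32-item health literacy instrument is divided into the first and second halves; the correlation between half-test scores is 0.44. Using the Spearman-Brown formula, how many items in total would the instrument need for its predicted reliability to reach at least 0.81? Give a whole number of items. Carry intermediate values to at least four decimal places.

r_full = 2(0.44)/(1 + 0.44) = 0.6111
Solve Spearman-Brown for n: n = 0.81(1 − 0.6111) / [0.6111(1 − 0.81)] = 2.7130
Required items = 2.7130 × 32 = 86.82, so 87 items.

87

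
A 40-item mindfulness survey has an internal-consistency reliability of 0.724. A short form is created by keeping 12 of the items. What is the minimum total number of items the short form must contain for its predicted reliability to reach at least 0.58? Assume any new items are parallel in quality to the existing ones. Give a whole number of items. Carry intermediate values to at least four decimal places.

22

First, r for the 12-item form: n = 12/40 = 0.3000, so r_12 = 0.3000·0.724/(1 + (0.3000 − 1)·0.724) = 0.4404
Length factor from the short form to reach 0.58: n' = 0.58(1 − 0.4404) / [0.4404(1 − 0.58)] ≈ 1.7547
Items = 1.7547 × 12 ≈ 21.06 → 22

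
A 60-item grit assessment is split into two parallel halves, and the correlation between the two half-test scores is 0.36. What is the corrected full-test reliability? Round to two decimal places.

Each half is half the length of the full test, so the full test is n = 2 times a half.
r_full = 2r_hh / (1 + r_hh) = 2 × 0.36 / (1 + 0.36)
r_full = 0.7200 / 1.3600 ≈ 0.5294

0.53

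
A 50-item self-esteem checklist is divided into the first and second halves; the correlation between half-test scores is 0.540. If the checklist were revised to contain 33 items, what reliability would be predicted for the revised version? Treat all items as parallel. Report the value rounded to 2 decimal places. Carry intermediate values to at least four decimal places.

0.61

Spearman-Brown correction (n = 2): r_full = 2·0.540/(1 + 0.540) = 0.7013
Then adjust to 33 items: n = 33/50 = 0.6600
r_new = n·r_full / (1 + (n − 1)·r_full) = 0.4629 / 0.7616 ≈ 0.6078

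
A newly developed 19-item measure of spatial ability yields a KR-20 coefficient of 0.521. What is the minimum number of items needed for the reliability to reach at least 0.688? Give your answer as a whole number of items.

Spearman-Brown solved for the length factor n:
n = r*(1 − r) / [ r (1 − r*) ]
n = 0.688 × (1 − 0.521) / [ 0.521 × (1 − 0.688) ]
n = 0.329552 / 0.162552 ≈ 2.0274
So the test needs 2.0274 × 19 ≈ 38.52 items; rounding up, 39.

39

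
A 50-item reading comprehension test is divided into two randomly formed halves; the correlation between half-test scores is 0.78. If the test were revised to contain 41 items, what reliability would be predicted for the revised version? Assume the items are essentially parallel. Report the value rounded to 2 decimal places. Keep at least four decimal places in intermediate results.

0.85

Full-test reliability from the split-half r: r_full = 2(0.78)/(1 + 0.78) = 0.8764
Length factor from 50 to 41 items: n = 41/50 = 0.8200
r_new = n·r_full / (1 + (n − 1)·r_full) = 0.7186 / 0.8422 ≈ 0.8532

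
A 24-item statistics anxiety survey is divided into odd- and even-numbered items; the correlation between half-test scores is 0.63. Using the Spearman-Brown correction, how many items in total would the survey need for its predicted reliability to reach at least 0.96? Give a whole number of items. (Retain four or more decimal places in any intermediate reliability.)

170

Corrected full-test reliability: r_full = 2 × 0.63 / (1 + 0.63) ≈ 0.7730
Solve Spearman-Brown for n: n = 0.96(1 − 0.7730) / [0.7730(1 − 0.96)] = 7.0479
Items = 7.0479 × 24 ≈ 169.15 → 170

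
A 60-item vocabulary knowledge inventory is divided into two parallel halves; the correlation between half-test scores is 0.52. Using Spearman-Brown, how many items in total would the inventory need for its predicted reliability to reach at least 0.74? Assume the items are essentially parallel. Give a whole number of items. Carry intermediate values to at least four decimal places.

Corrected full-test reliability: r_full = 2 × 0.52 / (1 + 0.52) ≈ 0.6842
Solve Spearman-Brown for n: n = 0.74(1 − 0.6842) / [0.6842(1 − 0.74)] = 1.3137
Items = 1.3137 × 60 ≈ 78.82 → 79

79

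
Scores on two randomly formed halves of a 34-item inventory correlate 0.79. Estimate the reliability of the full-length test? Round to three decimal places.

Apply the Spearman-Brown correction with n = 2:
r_full = 2r_hh / (1 + r_hh) = 2 × 0.79 / (1 + 0.79)
       = 1.5800 / 1.7900 = 0.8827

0.883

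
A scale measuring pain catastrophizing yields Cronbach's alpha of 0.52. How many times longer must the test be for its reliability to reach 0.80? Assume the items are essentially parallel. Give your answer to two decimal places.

3.69

Invert Spearman-Brown to solve for n:
n = r*(1 − r) / [ r (1 − r*) ]
n = 0.80(1 − 0.52) / [0.52(1 − 0.80)]
n = 0.3840 / 0.1040 ≈ 3.6923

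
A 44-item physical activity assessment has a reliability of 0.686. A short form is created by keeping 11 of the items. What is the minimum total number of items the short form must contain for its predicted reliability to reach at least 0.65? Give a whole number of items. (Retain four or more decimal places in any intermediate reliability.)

Short-form reliability: n = 11/44 = 0.2500; r_11 = n·r/(1+(n−1)r) ≈ 0.3532
Then solve for n' with r_old = 0.3532, r_target = 0.65: n' = 0.65(1 − 0.3532)/[0.3532(1 − 0.65)] = 3.4009
Total items = 3.4009 × 11 = 37.41, rounded up to 38.

38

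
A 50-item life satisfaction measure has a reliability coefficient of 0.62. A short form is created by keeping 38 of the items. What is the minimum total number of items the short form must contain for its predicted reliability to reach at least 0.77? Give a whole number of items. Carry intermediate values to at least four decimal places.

103

First, r for the 38-item form: n = 38/50 = 0.7600, so r_38 = 0.7600·0.62/(1 + (0.7600 − 1)·0.62) = 0.5536
Then solve for n' with r_old = 0.5536, r_target = 0.77: n' = 0.77(1 − 0.5536)/[0.5536(1 − 0.77)] = 2.6995
Items = 2.6995 × 38 ≈ 102.58 → 103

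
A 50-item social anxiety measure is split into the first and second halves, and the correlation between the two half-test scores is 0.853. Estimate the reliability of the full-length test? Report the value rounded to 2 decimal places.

0.92

Apply the Spearman-Brown correction with n = 2:
r_full = 2(0.853) / (1 + 0.853)
r_full = 1.7060 / 1.8530 ≈ 0.9207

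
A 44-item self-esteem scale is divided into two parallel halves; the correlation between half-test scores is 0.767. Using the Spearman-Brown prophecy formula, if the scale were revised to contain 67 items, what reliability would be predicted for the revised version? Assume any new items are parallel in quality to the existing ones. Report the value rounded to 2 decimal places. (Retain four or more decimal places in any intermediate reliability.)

0.91

Spearman-Brown correction (n = 2): r_full = 2·0.767/(1 + 0.767) = 0.8681
Then adjust to 67 items: n = 67/44 = 1.5227
r_new = n·r_full / (1 + (n − 1)·r_full) = 1.3219 / 1.4538 ≈ 0.9093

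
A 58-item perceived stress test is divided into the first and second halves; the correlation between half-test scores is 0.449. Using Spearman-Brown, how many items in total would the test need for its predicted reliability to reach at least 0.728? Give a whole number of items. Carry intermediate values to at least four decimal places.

r_full = 2(0.449)/(1 + 0.449) = 0.6197
n = r_tgt(1 − r_full) / [r_full(1 − r_tgt)] = 0.728 × 0.3803 / (0.6197 × 0.272) ≈ 1.6425
Required items = 1.6425 × 58 = 95.27, so 96 items.

96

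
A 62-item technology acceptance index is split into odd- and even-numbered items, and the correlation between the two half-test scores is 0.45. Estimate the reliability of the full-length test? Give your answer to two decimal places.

Each half is half the length of the full test, so the full test is n = 2 times a half.
r_full = 2r_hh / (1 + r_hh) = 2 × 0.45 / (1 + 0.45)
r_full = 0.9000 / 1.4500 ≈ 0.6207

0.62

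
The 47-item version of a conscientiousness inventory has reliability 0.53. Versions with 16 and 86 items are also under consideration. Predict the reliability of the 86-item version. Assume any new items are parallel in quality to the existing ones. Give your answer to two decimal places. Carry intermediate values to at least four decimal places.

Only the ratio of lengths matters: n = 86/47 = 1.8298
r_{86} = n·r / (1 + (n − 1)·r) = 0.9698 / 1.4398 ≈ 0.6736

0.67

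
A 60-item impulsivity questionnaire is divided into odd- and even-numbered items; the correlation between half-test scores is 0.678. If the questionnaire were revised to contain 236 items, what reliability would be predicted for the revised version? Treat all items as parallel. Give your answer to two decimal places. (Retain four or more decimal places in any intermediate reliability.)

First correct the split-half correlation to full-test reliability: r_full = 2 × 0.678 / (1 + 0.678) ≈ 0.8081
Length factor from 60 to 236 items: n = 236/60 = 3.9333
r_new = n·r_full / (1 + (n − 1)·r_full) = 3.1785 / 3.3704 ≈ 0.9431

0.94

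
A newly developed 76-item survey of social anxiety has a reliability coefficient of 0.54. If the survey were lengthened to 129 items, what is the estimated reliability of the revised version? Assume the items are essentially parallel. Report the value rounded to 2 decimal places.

Length ratio n = 129/76 = 1.6974
Spearman-Brown: r_new = n·r / (1 + (n − 1)·r)
r_new = (1.6974 × 0.54) / (1 + (1.6974 − 1) × 0.54)
     = 0.9166 / 1.3766 = 0.6658

0.67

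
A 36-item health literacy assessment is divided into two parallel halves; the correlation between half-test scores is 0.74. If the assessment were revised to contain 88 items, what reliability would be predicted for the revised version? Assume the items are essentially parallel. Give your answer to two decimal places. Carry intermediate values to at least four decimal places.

Full-test reliability from the split-half r: r_full = 2(0.74)/(1 + 0.74) = 0.8506
Then adjust to 88 items: n = 88/36 = 2.4444
r_new = n·r_full / (1 + (n − 1)·r_full) = 2.0792 / 2.2286 ≈ 0.9330

0.93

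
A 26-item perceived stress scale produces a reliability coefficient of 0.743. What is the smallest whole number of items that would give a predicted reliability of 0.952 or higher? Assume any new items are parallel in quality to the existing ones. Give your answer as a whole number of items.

Rearranging the Spearman-Brown formula for n,
n = r_target (1 − r_old) / [ r_old (1 − r_target) ]
n = 0.952(1 − 0.743) / [0.743(1 − 0.952)]
n = 0.244664 / 0.035664 ≈ 6.8603
6.8603 × 26 = 178.37 → 179 items

179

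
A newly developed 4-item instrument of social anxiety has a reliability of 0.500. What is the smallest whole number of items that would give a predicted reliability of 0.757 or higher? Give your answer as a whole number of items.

13

Rearranging the Spearman-Brown formula for n,
n = r_target (1 − r_old) / [ r_old (1 − r_target) ]
n = [0.757 × 0.500] / [0.500 × 0.243]
n = 0.378500 / 0.121500 ≈ 3.1152
3.1152 × 4 = 12.46 → 13 items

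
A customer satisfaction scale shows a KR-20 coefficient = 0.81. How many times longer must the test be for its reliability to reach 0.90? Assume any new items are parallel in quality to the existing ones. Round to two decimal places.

2.11

Rearranging the Spearman-Brown formula for n,
n = r_target (1 − r_old) / [ r_old (1 − r_target) ]
n = [0.90 × 0.19] / [0.81 × 0.10]
n = 0.1710 / 0.0810 ≈ 2.1111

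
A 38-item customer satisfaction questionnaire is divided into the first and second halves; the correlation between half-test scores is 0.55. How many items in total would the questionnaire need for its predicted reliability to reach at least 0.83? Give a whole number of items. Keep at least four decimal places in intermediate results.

76

r_full = 2(0.55)/(1 + 0.55) = 0.7097
Solve Spearman-Brown for n: n = 0.83(1 − 0.7097) / [0.7097(1 − 0.83)] = 1.9971
Items = 1.9971 × 38 ≈ 75.89 → 76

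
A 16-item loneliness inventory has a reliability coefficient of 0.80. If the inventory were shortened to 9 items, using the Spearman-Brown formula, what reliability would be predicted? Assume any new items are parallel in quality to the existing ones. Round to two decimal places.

0.69

Length ratio n = 9/16 = 0.5625
Apply the Spearman-Brown prophecy formula, r' = nr / [1 + (n − 1)r]:
r_new = (0.5625 × 0.80) / (1 + (0.5625 − 1) × 0.80)
r_new = 0.4500 / 0.6500 ≈ 0.6923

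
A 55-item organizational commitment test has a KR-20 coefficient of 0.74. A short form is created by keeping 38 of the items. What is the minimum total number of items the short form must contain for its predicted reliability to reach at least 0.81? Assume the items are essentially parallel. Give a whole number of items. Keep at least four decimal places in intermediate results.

Short-form reliability: n = 38/55 = 0.6909; r_38 = n·r/(1+(n−1)r) ≈ 0.6629
Length factor from the short form to reach 0.81: n' = 0.81(1 − 0.6629) / [0.6629(1 − 0.81)] ≈ 2.1679
Total items = 2.1679 × 38 = 82.38, rounded up to 83.

83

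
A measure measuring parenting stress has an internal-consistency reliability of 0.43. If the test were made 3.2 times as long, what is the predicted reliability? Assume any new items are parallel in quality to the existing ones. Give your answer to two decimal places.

0.71

r_new = 3.2·0.43 / [1 + (3.2 − 1)·0.43]
     = 1.3760 / 1.9460 = 0.7071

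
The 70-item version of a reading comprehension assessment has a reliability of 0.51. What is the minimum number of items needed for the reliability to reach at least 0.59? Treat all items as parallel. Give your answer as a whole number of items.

97

Invert Spearman-Brown to solve for n:
n = r*(1 − r) / [ r (1 − r*) ]
n = [0.59 × 0.49] / [0.51 × 0.41]
  = 0.2891 / 0.2091 = 1.3826
1.3826 × 70 = 96.78 → 97 items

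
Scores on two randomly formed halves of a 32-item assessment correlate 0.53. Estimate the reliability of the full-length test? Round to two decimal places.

r_full = 2(0.53) / (1 + 0.53)
r_full = 1.0600 / 1.5300 ≈ 0.6928

0.69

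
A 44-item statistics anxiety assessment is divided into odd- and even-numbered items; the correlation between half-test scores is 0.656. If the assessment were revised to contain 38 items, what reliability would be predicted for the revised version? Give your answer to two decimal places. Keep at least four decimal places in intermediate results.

Spearman-Brown correction (n = 2): r_full = 2·0.656/(1 + 0.656) = 0.7923
Length factor from 44 to 38 items: n = 38/44 = 0.8636
r_new = n·r_full / (1 + (n − 1)·r_full) = 0.6842 / 0.8919 ≈ 0.7671

0.77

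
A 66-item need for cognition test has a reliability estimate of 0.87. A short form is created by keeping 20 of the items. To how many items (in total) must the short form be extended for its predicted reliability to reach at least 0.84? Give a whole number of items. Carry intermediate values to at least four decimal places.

52

Short-form reliability: n = 20/66 = 0.3030; r_20 = n·r/(1+(n−1)r) ≈ 0.6697
Then solve for n' with r_old = 0.6697, r_target = 0.84: n' = 0.84(1 − 0.6697)/[0.6697(1 − 0.84)] = 2.5893
Items = 2.5893 × 20 ≈ 51.79 → 52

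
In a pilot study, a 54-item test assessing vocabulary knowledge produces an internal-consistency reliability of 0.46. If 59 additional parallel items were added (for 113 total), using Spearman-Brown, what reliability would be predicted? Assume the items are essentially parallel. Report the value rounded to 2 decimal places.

0.64

n = 113/54 = 2.0926
Spearman-Brown: r_new = n·r / (1 + (n − 1)·r)
r_new = (2.0926 × 0.46) / (1 + (2.0926 − 1) × 0.46)
r_new = 0.9626 / 1.5026 ≈ 0.6406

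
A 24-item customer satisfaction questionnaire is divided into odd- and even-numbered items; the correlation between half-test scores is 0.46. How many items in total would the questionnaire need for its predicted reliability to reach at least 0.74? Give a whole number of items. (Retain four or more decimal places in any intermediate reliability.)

Corrected full-test reliability: r_full = 2 × 0.46 / (1 + 0.46) ≈ 0.6301
n = r_tgt(1 − r_full) / [r_full(1 − r_tgt)] = 0.74 × 0.3699 / (0.6301 × 0.26) ≈ 1.6708
Items = 1.6708 × 24 ≈ 40.10 → 41

41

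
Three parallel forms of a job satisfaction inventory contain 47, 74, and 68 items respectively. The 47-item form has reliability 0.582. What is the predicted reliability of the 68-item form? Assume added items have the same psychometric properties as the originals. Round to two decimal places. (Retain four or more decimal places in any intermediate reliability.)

0.67

Only the ratio of lengths matters: n = 68/47 = 1.4468
r_{68} = n·r / (1 + (n − 1)·r) = 0.8420 / 1.2600 ≈ 0.6683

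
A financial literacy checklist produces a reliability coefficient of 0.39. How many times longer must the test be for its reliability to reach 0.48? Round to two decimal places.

Rearranging the Spearman-Brown formula for n,
n = r_target (1 − r_old) / [ r_old (1 − r_target) ]
n = 0.48(1 − 0.39) / [0.39(1 − 0.48)]
n = 0.2928 / 0.2028 ≈ 1.4438

1.44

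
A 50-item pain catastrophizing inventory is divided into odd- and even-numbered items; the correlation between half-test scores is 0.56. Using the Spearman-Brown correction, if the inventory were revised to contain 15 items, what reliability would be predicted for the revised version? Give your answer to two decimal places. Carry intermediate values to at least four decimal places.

0.43

Spearman-Brown correction (n = 2): r_full = 2·0.56/(1 + 0.56) = 0.7179
Length factor from 50 to 15 items: n = 15/50 = 0.3000
r_new = n·r_full / (1 + (n − 1)·r_full) = 0.2154 / 0.4975 ≈ 0.4330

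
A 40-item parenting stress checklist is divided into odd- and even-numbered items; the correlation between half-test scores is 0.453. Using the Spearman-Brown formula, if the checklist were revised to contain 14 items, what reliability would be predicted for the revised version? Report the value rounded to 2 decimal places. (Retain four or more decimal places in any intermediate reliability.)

First correct the split-half correlation to full-test reliability: r_full = 2 × 0.453 / (1 + 0.453) ≈ 0.6235
Then adjust to 14 items: n = 14/40 = 0.3500
r_new = n·r_full / (1 + (n − 1)·r_full) = 0.2182 / 0.5947 ≈ 0.3669

0.37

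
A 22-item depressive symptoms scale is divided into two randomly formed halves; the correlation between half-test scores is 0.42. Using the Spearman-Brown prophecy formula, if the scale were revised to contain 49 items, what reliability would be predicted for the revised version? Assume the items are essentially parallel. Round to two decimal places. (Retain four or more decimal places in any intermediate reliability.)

0.76

First correct the split-half correlation to full-test reliability: r_full = 2 × 0.42 / (1 + 0.42) ≈ 0.5915
Length factor from 22 to 49 items: n = 49/22 = 2.2273
r_new = n·r_full / (1 + (n − 1)·r_full) = 1.3174 / 1.7259 ≈ 0.7633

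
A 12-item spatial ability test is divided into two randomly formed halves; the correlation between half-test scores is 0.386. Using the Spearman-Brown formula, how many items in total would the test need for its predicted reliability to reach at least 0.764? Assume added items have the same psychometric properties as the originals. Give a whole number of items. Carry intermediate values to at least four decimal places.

31

Corrected full-test reliability: r_full = 2 × 0.386 / (1 + 0.386) ≈ 0.5570
Solve Spearman-Brown for n: n = 0.764(1 − 0.5570) / [0.5570(1 − 0.764)] = 2.5747
Items = 2.5747 × 12 ≈ 30.90 → 31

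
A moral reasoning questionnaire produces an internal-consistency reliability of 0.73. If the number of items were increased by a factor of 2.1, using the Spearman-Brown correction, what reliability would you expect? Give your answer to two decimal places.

Apply the Spearman-Brown prophecy formula, r' = nr / [1 + (n − 1)r]:
r_new = 2.1·0.73 / [1 + (2.1 − 1)·0.73]
     = 1.5330 / 1.8030 = 0.8502

0.85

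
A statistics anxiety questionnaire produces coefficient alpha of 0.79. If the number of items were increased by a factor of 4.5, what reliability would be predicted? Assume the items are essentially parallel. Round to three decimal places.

0.944

r_new = (4.5 × 0.79) / (1 + (4.5 − 1) × 0.79)
r_new = 3.5550 / 3.7650 ≈ 0.9442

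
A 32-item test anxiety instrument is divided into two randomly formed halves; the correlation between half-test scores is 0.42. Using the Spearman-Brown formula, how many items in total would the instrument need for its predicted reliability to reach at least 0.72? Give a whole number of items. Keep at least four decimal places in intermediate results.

57

Corrected full-test reliability: r_full = 2 × 0.42 / (1 + 0.42) ≈ 0.5915
n = r_tgt(1 − r_full) / [r_full(1 − r_tgt)] = 0.72 × 0.4085 / (0.5915 × 0.28) ≈ 1.7759
Items = 1.7759 × 32 ≈ 56.83 → 57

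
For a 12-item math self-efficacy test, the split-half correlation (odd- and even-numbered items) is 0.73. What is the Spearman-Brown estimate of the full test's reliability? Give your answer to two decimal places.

0.84

Each half is half the length of the full test, so the full test is n = 2 times a half.
r_full = 2r_hh / (1 + r_hh) = 2 × 0.73 / (1 + 0.73)
r_full = 1.4600 / 1.7300 ≈ 0.8439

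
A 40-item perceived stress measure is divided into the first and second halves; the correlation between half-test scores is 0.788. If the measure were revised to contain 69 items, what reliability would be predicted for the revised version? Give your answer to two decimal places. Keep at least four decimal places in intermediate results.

0.93

Full-test reliability from the split-half r: r_full = 2(0.788)/(1 + 0.788) = 0.8814
Then adjust to 69 items: n = 69/40 = 1.7250
r_new = n·r_full / (1 + (n − 1)·r_full) = 1.5204 / 1.6390 ≈ 0.9276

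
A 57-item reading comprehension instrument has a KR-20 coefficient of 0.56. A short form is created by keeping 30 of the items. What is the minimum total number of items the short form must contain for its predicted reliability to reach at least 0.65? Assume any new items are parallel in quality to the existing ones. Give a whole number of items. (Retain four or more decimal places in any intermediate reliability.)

84

Short-form reliability: n = 30/57 = 0.5263; r_30 = n·r/(1+(n−1)r) ≈ 0.4011
Length factor from the short form to reach 0.65: n' = 0.65(1 − 0.4011) / [0.4011(1 − 0.65)] ≈ 2.7730
Total items = 2.7730 × 30 = 83.19, rounded up to 84.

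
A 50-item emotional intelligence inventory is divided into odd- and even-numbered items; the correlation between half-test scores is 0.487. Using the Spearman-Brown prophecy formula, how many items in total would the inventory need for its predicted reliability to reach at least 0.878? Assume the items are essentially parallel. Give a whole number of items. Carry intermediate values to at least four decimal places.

190

Corrected full-test reliability: r_full = 2 × 0.487 / (1 + 0.487) ≈ 0.6550
Solve Spearman-Brown for n: n = 0.878(1 − 0.6550) / [0.6550(1 − 0.878)] = 3.7906
Items = 3.7906 × 50 ≈ 189.53 → 190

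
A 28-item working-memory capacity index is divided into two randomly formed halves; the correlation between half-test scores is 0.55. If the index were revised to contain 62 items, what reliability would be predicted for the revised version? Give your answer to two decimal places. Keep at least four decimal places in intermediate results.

Full-test reliability from the split-half r: r_full = 2(0.55)/(1 + 0.55) = 0.7097
Length factor from 28 to 62 items: n = 62/28 = 2.2143
r_new = n·r_full / (1 + (n − 1)·r_full) = 1.5715 / 1.8618 ≈ 0.8441

0.84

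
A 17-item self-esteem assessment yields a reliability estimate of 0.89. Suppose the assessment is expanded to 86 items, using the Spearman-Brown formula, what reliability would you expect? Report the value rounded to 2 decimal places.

Length ratio n = 86/17 = 5.0588
r_new = 5.0588·0.89 / [1 + (5.0588 − 1)·0.89]
r_new = 4.5023 / 4.6123 ≈ 0.9762

0.98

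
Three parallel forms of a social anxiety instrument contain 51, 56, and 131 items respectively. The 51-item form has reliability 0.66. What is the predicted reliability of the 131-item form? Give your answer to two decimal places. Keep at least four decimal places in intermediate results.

Only the ratio of lengths matters: n = 131/51 = 2.5686
r_{131} = n·r / (1 + (n − 1)·r) = 1.6953 / 2.0353 ≈ 0.8329

0.83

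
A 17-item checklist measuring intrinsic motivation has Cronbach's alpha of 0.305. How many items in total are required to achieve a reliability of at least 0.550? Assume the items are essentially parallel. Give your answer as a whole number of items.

48

Spearman-Brown solved for the length factor n:
n = r*(1 − r) / [ r (1 − r*) ]
n = 0.550 × (1 − 0.305) / [ 0.305 × (1 − 0.550) ]
  = 0.382250 / 0.137250 = 2.7851
2.7851 × 17 = 47.35 → 48 items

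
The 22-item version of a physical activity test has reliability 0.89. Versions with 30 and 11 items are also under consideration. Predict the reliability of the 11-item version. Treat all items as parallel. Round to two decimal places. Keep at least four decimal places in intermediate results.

Only the ratio of lengths matters: n = 11/22 = 0.5000
r_{11} = n·r / (1 + (n − 1)·r) = 0.4450 / 0.5550 ≈ 0.8018

0.80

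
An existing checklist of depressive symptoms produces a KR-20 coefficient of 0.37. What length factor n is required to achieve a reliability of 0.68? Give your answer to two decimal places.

Rearranging the Spearman-Brown formula for n,
n = r_target (1 − r_old) / [ r_old (1 − r_target) ]
n = [0.68 × 0.63] / [0.37 × 0.32]
  = 0.4284 / 0.1184 = 3.6182

3.62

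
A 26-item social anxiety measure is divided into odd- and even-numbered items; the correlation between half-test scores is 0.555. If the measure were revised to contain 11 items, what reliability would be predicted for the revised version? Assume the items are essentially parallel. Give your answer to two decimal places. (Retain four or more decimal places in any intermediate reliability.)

Spearman-Brown correction (n = 2): r_full = 2·0.555/(1 + 0.555) = 0.7138
Then adjust to 11 items: n = 11/26 = 0.4231
r_new = n·r_full / (1 + (n − 1)·r_full) = 0.3020 / 0.5882 ≈ 0.5134

0.51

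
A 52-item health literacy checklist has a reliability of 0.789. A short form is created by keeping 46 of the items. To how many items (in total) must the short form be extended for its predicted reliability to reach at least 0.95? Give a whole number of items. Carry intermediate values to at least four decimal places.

First, r for the 46-item form: n = 46/52 = 0.8846, so r_46 = 0.8846·0.789/(1 + (0.8846 − 1)·0.789) = 0.7679
Length factor from the short form to reach 0.95: n' = 0.95(1 − 0.7679) / [0.7679(1 − 0.95)] ≈ 5.7428
Total items = 5.7428 × 46 = 264.17, rounded up to 265.

265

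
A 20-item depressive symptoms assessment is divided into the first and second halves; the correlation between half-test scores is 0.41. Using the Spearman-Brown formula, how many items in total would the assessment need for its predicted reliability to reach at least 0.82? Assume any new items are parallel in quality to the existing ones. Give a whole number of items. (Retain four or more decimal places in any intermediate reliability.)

66

r_full = 2(0.41)/(1 + 0.41) = 0.5816
n = r_tgt(1 − r_full) / [r_full(1 − r_tgt)] = 0.82 × 0.4184 / (0.5816 × 0.18) ≈ 3.2772
Items = 3.2772 × 20 ≈ 65.54 → 66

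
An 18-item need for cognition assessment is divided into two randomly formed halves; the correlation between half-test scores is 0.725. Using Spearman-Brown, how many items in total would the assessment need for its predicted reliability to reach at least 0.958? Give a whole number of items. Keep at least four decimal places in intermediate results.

78

r_full = 2(0.725)/(1 + 0.725) = 0.8406
Solve Spearman-Brown for n: n = 0.958(1 − 0.8406) / [0.8406(1 − 0.958)] = 4.3253
Required items = 4.3253 × 18 = 77.86, so 78 items.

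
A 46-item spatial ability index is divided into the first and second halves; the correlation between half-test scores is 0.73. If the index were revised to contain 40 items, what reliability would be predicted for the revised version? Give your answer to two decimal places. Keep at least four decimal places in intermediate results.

First correct the split-half correlation to full-test reliability: r_full = 2 × 0.73 / (1 + 0.73) ≈ 0.8439
Then adjust to 40 items: n = 40/46 = 0.8696
r_new = n·r_full / (1 + (n − 1)·r_full) = 0.7339 / 0.8900 ≈ 0.8246

0.82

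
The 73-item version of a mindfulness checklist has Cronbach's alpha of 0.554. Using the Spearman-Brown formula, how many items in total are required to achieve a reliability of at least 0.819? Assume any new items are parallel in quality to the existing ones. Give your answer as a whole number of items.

Rearranging the Spearman-Brown formula for n,
n = r_target (1 − r_old) / [ r_old (1 − r_target) ]
n = [0.819 × 0.446] / [0.554 × 0.181]
  = 0.365274 / 0.100274 = 3.6428
3.6428 × 73 = 265.92 → 266 items

266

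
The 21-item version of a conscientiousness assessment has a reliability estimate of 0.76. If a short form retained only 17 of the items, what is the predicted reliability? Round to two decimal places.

Length ratio n = 17/21 = 0.8095
r_new = (0.8095 × 0.76) / (1 + (0.8095 − 1) × 0.76)
     = 0.6152 / 0.8552 = 0.7194

0.72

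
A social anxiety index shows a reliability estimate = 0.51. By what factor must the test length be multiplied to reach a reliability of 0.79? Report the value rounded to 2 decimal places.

3.61

Spearman-Brown solved for the length factor n:
n = r_target (1 − r_old) / [ r_old (1 − r_target) ]
n = 0.79 × (1 − 0.51) / [ 0.51 × (1 − 0.79) ]
  = 0.3871 / 0.1071 = 3.6144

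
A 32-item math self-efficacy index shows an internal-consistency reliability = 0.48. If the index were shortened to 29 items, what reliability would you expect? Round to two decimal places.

Length ratio n = 29/32 = 0.9062
r_new = 0.9062·0.48 / [1 + (0.9062 − 1)·0.48]
     = 0.4350 / 0.9550 = 0.4555

0.46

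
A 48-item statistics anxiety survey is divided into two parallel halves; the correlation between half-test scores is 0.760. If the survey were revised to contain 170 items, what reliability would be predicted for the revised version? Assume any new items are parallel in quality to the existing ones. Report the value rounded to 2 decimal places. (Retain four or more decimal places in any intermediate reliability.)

First correct the split-half correlation to full-test reliability: r_full = 2 × 0.760 / (1 + 0.760) ≈ 0.8636
Then adjust to 170 items: n = 170/48 = 3.5417
r_new = n·r_full / (1 + (n − 1)·r_full) = 3.0586 / 3.1950 ≈ 0.9573

0.96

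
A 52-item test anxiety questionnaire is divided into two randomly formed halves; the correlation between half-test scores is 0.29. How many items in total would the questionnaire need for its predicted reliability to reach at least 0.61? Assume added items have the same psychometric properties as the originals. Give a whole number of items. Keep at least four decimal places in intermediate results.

Corrected full-test reliability: r_full = 2 × 0.29 / (1 + 0.29) ≈ 0.4496
Solve Spearman-Brown for n: n = 0.61(1 − 0.4496) / [0.4496(1 − 0.61)] = 1.9148
Items = 1.9148 × 52 ≈ 99.57 → 100

100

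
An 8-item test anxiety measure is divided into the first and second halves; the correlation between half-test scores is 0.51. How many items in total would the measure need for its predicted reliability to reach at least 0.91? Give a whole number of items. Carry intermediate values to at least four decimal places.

Corrected full-test reliability: r_full = 2 × 0.51 / (1 + 0.51) ≈ 0.6755
n = r_tgt(1 − r_full) / [r_full(1 − r_tgt)] = 0.91 × 0.3245 / (0.6755 × 0.09) ≈ 4.8572
Items = 4.8572 × 8 ≈ 38.86 → 39

39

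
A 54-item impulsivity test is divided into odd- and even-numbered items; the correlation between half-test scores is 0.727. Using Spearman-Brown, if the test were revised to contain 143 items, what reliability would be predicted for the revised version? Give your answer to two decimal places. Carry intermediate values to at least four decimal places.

First correct the split-half correlation to full-test reliability: r_full = 2 × 0.727 / (1 + 0.727) ≈ 0.8419
Length factor from 54 to 143 items: n = 143/54 = 2.6481
r_new = n·r_full / (1 + (n − 1)·r_full) = 2.2294 / 2.3875 ≈ 0.9338

0.93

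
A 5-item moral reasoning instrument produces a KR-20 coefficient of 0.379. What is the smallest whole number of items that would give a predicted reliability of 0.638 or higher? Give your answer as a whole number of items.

Rearranging the Spearman-Brown formula for n,
n = r_target (1 − r_old) / [ r_old (1 − r_target) ]
n = 0.638(1 − 0.379) / [0.379(1 − 0.638)]
n = 0.396198 / 0.137198 ≈ 2.8878
So the test needs 2.8878 × 5 ≈ 14.44 items; rounding up, 15.

15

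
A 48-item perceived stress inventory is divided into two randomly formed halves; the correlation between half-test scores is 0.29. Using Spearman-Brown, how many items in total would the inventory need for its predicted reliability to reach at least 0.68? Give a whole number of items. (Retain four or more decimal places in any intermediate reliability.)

Corrected full-test reliability: r_full = 2 × 0.29 / (1 + 0.29) ≈ 0.4496
Solve Spearman-Brown for n: n = 0.68(1 − 0.4496) / [0.4496(1 − 0.68)] = 2.6014
Required items = 2.6014 × 48 = 124.87, so 125 items.

125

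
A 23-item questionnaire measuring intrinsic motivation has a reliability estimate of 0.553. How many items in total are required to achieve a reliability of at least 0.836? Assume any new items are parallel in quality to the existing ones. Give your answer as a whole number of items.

Invert Spearman-Brown to solve for n:
n = r*(1 − r) / [ r (1 − r*) ]
n = 0.836 × (1 − 0.553) / [ 0.553 × (1 − 0.836) ]
  = 0.373692 / 0.090692 = 4.1205
Items needed = n × 23 = 4.1205 × 23 ≈ 94.77 → round up to 95

95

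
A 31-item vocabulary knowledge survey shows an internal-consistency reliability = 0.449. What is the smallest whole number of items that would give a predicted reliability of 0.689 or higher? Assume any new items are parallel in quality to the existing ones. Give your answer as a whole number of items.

Rearranging the Spearman-Brown formula for n,
n = r_target (1 − r_old) / [ r_old (1 − r_target) ]
n = [0.689 × 0.551] / [0.449 × 0.311]
  = 0.379639 / 0.139639 = 2.7187
Items needed = n × 31 = 2.7187 × 31 ≈ 84.28 → round up to 85

85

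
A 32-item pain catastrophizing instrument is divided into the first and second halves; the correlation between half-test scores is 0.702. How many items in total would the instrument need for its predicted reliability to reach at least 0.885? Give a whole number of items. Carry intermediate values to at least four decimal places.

Corrected full-test reliability: r_full = 2 × 0.702 / (1 + 0.702) ≈ 0.8249
Solve Spearman-Brown for n: n = 0.885(1 − 0.8249) / [0.8249(1 − 0.885)] = 1.6335
Items = 1.6335 × 32 ≈ 52.27 → 53

53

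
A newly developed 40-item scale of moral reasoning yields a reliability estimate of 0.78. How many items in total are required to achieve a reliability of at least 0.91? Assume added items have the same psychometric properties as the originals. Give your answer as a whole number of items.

115

Spearman-Brown solved for the length factor n:
n = r*(1 − r) / [ r (1 − r*) ]
n = 0.91(1 − 0.78) / [0.78(1 − 0.91)]
n = 0.2002 / 0.0702 ≈ 2.8519
So the test needs 2.8519 × 40 ≈ 114.08 items; rounding up, 115.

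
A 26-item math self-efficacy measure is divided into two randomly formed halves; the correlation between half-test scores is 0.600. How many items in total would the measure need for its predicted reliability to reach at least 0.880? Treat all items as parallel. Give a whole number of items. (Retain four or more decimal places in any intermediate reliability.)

r_full = 2(0.600)/(1 + 0.600) = 0.7500
Solve Spearman-Brown for n: n = 0.880(1 − 0.7500) / [0.7500(1 − 0.880)] = 2.4444
Required items = 2.4444 × 26 = 63.55, so 64 items.

64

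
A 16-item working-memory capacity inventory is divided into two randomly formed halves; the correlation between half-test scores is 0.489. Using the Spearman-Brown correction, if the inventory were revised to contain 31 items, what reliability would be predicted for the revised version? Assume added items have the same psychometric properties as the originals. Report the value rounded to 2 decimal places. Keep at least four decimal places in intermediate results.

Spearman-Brown correction (n = 2): r_full = 2·0.489/(1 + 0.489) = 0.6568
Then adjust to 31 items: n = 31/16 = 1.9375
r_new = n·r_full / (1 + (n − 1)·r_full) = 1.2726 / 1.6158 ≈ 0.7876

0.79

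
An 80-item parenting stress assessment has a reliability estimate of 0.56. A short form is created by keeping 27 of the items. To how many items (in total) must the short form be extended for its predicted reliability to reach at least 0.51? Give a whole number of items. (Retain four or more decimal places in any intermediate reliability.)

66

First, r for the 27-item form: n = 27/80 = 0.3375, so r_27 = 0.3375·0.56/(1 + (0.3375 − 1)·0.56) = 0.3005
Length factor from the short form to reach 0.51: n' = 0.51(1 − 0.3005) / [0.3005(1 − 0.51)] ≈ 2.4228
Items = 2.4228 × 27 ≈ 65.42 → 66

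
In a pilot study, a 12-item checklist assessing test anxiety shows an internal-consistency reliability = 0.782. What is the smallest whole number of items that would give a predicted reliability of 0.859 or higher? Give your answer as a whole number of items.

Invert Spearman-Brown to solve for n:
n = r*(1 − r) / [ r (1 − r*) ]
n = 0.859 × (1 − 0.782) / [ 0.782 × (1 − 0.859) ]
n = 0.187262 / 0.110262 ≈ 1.6983
1.6983 × 12 = 20.38 → 21 items

21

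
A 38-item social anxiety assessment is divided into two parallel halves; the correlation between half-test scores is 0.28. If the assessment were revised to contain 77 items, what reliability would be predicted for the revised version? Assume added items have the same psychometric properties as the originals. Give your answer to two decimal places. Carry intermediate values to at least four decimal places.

First correct the split-half correlation to full-test reliability: r_full = 2 × 0.28 / (1 + 0.28) ≈ 0.4375
Length factor from 38 to 77 items: n = 77/38 = 2.0263
r_new = n·r_full / (1 + (n − 1)·r_full) = 0.8865 / 1.4490 ≈ 0.6118

0.61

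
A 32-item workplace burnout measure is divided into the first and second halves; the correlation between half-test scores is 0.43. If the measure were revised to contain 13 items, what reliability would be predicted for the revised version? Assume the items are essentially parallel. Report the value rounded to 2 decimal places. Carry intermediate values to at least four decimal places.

Spearman-Brown correction (n = 2): r_full = 2·0.43/(1 + 0.43) = 0.6014
Then adjust to 13 items: n = 13/32 = 0.4062
r_new = n·r_full / (1 + (n − 1)·r_full) = 0.2443 / 0.6429 ≈ 0.3800

0.38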